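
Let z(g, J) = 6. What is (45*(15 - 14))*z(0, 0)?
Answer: 270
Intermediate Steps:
(45*(15 - 14))*z(0, 0) = (45*(15 - 14))*6 = (45*1)*6 = 45*6 = 270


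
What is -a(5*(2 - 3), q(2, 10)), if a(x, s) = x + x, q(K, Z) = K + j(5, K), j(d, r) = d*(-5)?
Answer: 10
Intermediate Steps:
j(d, r) = -5*d
q(K, Z) = -25 + K (q(K, Z) = K - 5*5 = K - 25 = -25 + K)
a(x, s) = 2*x
-a(5*(2 - 3), q(2, 10)) = -2*5*(2 - 3) = -2*5*(-1) = -2*(-5) = -1*(-10) = 10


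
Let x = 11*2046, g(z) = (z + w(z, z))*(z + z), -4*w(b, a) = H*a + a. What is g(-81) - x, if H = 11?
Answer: -48750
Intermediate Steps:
w(b, a) = -3*a (w(b, a) = -(11*a + a)/4 = -3*a)
g(z) = -4*z² (g(z) = (z - 3*z)*(z + z) = (-2*z)*(2*z) = -4*z²)
x = 22506
g(-81) - x = -4*(-81)² - 1*22506 = -4*6561 - 22506 = -26244 - 22506 = -48750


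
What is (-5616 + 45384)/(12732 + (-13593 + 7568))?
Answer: 39768/6707 ≈ 5.9293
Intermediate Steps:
(-5616 + 45384)/(12732 + (-13593 + 7568)) = 39768/(12732 - 6025) = 39768/6707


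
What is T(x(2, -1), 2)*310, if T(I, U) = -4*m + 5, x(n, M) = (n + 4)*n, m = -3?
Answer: 5270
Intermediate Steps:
x(n, M) = n*(4 + n) (x(n, M) = (4 + n)*n = n*(4 + n))
T(I, U) = 17 (T(I, U) = -4*(-3) + 5 = 12 + 5 = 17)
T(x(2, -1), 2)*310 = 17*310 = 5270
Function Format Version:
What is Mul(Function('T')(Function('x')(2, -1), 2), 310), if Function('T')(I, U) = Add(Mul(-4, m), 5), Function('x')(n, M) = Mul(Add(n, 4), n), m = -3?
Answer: 5270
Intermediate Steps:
Function('x')(n, M) = Mul(n, Add(4, n)) (Function('x')(n, M) = Mul(Add(4, n), n) = Mul(n, Add(4, n)))
Function('T')(I, U) = 17 (Function('T')(I, U) = Add(Mul(-4, -3), 5) = Add(12, 5) = 17)
Mul(Function('T')(Function('x')(2, -1), 2), 310) = Mul(17, 310) = 5270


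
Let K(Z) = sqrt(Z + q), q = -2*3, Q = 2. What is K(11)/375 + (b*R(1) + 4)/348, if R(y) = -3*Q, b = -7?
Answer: 23/174 + sqrt(5)/375 ≈ 0.13815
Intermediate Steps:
q = -6
R(y) = -6 (R(y) = -3*2 = -6)
K(Z) = sqrt(-6 + Z) (K(Z) = sqrt(Z - 6) = sqrt(-6 + Z))
K(11)/375 + (b*R(1) + 4)/348 = sqrt(-6 + 11)/375 + (-7*(-6) + 4)/348 = sqrt(5)*(1/375) + (42 + 4)*(1/348) = sqrt(5)/375 + 46*(1/348) = sqrt(5)/375 + 23/174 = 23/174 + sqrt(5)/375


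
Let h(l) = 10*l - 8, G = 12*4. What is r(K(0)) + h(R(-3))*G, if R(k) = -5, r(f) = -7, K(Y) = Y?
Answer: -2791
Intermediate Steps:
G = 48
h(l) = -8 + 10*l
r(K(0)) + h(R(-3))*G = -7 + (-8 + 10*(-5))*48 = -7 + (-8 - 50)*48 = -7 - 58*48 = -7 - 2784 = -2791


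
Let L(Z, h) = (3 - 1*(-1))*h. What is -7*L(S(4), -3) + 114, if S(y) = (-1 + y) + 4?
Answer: 198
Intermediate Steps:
S(y) = 3 + y
L(Z, h) = 4*h (L(Z, h) = (3 + 1)*h = 4*h)
-7*L(S(4), -3) + 114 = -28*(-3) + 114 = -7*(-12) + 114 = 84 + 114 = 198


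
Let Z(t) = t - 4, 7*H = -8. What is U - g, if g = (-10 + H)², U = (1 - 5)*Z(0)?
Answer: -5300/49 ≈ -108.16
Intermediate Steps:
H = -8/7 (H = (⅐)*(-8) = -8/7 ≈ -1.1429)
Z(t) = -4 + t
U = 16 (U = (1 - 5)*(-4 + 0) = -4*(-4) = 16)
g = 6084/49 (g = (-10 - 8/7)² = (-78/7)² = 6084/49 ≈ 124.16)
U - g = 16 - 1*6084/49 = 16 - 6084/49 = -5300/49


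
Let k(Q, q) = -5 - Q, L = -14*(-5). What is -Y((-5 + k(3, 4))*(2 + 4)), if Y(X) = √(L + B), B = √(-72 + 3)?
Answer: -√(70 + I*√69) ≈ -8.3813 - 0.49555*I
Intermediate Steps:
L = 70
B = I*√69 (B = √(-69) = I*√69 ≈ 8.3066*I)
Y(X) = √(70 + I*√69)
-Y((-5 + k(3, 4))*(2 + 4)) = -√(70 + I*√69)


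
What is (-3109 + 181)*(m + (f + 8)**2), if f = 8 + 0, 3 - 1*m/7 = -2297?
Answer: -47890368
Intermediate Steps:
m = 16100 (m = 21 - 7*(-2297) = 21 + 16079 = 16100)
f = 8
(-3109 + 181)*(m + (f + 8)**2) = (-3109 + 181)*(16100 + (8 + 8)**2) = -2928*(16100 + 16**2) = -2928*(16100 + 256) = -2928*16356 = -47890368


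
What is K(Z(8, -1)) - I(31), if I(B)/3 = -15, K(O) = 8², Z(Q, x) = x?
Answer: 109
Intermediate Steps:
K(O) = 64
I(B) = -45 (I(B) = 3*(-15) = -45)
K(Z(8, -1)) - I(31) = 64 - 1*(-45) = 64 + 45 = 109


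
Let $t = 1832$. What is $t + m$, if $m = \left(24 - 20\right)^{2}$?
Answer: $1848$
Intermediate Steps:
$m = 16$ ($m = 4^{2} = 16$)
$t + m = 1832 + 16 = 1848$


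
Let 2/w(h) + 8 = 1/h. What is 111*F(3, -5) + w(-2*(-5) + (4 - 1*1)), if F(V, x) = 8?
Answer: 91438/103 ≈ 887.75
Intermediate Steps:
w(h) = 2/(-8 + 1/h)
111*F(3, -5) + w(-2*(-5) + (4 - 1*1)) = 111*8 - 2*(-2*(-5) + (4 - 1*1))/(-1 + 8*(-2*(-5) + (4 - 1*1))) = 888 - 2*(10 + (4 - 1))/(-1 + 8*(10 + (4 - 1))) = 888 - 2*(10 + 3)/(-1 + 8*(10 + 3)) = 888 - 2*13/(-1 + 8*13) = 888 - 2*13/(-1 + 104) = 888 - 2*13/103 = 888 - 2*13*1/103 = 888 - 26/103 = 91438/103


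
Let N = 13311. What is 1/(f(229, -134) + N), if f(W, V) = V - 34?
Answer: 1/13143 ≈ 7.6086e-5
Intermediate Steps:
f(W, V) = -34 + V
1/(f(229, -134) + N) = 1/((-34 - 134) + 13311) = 1/(-168 + 13311) = 1/13143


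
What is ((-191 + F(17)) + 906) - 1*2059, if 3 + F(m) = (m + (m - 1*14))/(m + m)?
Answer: -22889/17 ≈ -1346.4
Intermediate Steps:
F(m) = -3 + (-14 + 2*m)/(2*m) (F(m) = -3 + (m + (m - 1*14))/(m + m) = -3 + (m + (m - 14))/((2*m)) = -3 + (m + (-14 + m))*(1/(2*m)) = -3 + (-14 + 2*m)*(1/(2*m)) = -3 + (-14 + 2*m)/(2*m))
((-191 + F(17)) + 906) - 1*2059 = ((-191 + (-2 - 7/17)) + 906) - 1*2059 = ((-191 + (-2 - 7*1/17)) + 906) - 2059 = ((-191 + (-2 - 7/17)) + 906) - 2059 = ((-191 - 41/17) + 906) - 2059 = (-3288/17 + 906) - 2059 = 12114/17 - 2059 = -22889/17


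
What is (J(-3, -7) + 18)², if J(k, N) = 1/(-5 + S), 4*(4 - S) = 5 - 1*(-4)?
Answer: 52900/169 ≈ 313.02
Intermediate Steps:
S = 7/4 (S = 4 - (5 - 1*(-4))/4 = 4 - (5 + 4)/4 = 4 - ¼*9 = 4 - 9/4 = 7/4 ≈ 1.7500)
J(k, N) = -4/13 (J(k, N) = 1/(-5 + 7/4) = 1/(-13/4) = -4/13)
(J(-3, -7) + 18)² = (-4/13 + 18)² = (230/13)² = 52900/169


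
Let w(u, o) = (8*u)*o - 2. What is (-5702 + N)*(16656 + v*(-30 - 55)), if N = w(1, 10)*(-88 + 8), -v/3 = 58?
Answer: -375528132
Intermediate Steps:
v = -174 (v = -3*58 = -174)
w(u, o) = -2 + 8*o*u (w(u, o) = 8*o*u - 2 = -2 + 8*o*u)
N = -6240 (N = (-2 + 8*10*1)*(-88 + 8) = (-2 + 80)*(-80) = 78*(-80) = -6240)
(-5702 + N)*(16656 + v*(-30 - 55)) = (-5702 - 6240)*(16656 - 174*(-30 - 55)) = -11942*(16656 - 174*(-85)) = -11942*(16656 + 14790) = -11942*31446 = -375528132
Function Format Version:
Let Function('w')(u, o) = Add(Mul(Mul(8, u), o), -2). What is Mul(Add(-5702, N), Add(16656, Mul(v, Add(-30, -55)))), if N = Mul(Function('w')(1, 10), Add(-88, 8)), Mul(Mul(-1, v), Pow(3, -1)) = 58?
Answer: -375528132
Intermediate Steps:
v = -174 (v = Mul(-3, 58) = -174)
Function('w')(u, o) = Add(-2, Mul(8, o, u)) (Function('w')(u, o) = Add(Mul(8, o, u), -2) = Add(-2, Mul(8, o, u)))
N = -6240 (N = Mul(Add(-2, Mul(8, 10, 1)), Add(-88, 8)) = Mul(Add(-2, 80), -80) = Mul(78, -80) = -6240)
Mul(Add(-5702, N), Add(16656, Mul(v, Add(-30, -55)))) = Mul(Add(-5702, -6240), Add(16656, Mul(-174, Add(-30, -55)))) = Mul(-11942, Add(16656, Mul(-174, -85))) = Mul(-11942, Add(16656, 14790)) = Mul(-11942, 31446) = -375528132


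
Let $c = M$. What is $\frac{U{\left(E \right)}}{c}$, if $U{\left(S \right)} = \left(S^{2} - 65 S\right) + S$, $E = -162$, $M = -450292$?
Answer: $- \frac{9153}{112573} \approx -0.081307$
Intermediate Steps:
$c = -450292$
$U{\left(S \right)} = S^{2} - 64 S$
$\frac{U{\left(E \right)}}{c} = \frac{\left(-162\right) \left(-64 - 162\right)}{-450292} = \left(-162\right) \left(-226\right) \left(- \frac{1}{450292}\right) = 36612 \left(- \frac{1}{450292}\right) = - \frac{9153}{112573}$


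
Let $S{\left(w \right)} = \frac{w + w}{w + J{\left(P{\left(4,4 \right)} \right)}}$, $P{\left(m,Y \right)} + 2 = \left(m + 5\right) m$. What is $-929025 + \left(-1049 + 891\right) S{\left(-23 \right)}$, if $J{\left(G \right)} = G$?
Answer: $- \frac{10212007}{11} \approx -9.2836 \cdot 10^{5}$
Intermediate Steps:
$P{\left(m,Y \right)} = -2 + m \left(5 + m\right)$ ($P{\left(m,Y \right)} = -2 + \left(m + 5\right) m = -2 + \left(5 + m\right) m = -2 + m \left(5 + m\right)$)
$S{\left(w \right)} = \frac{2 w}{34 + w}$ ($S{\left(w \right)} = \frac{w + w}{w + \left(-2 + 4^{2} + 5 \cdot 4\right)} = \frac{2 w}{w + \left(-2 + 16 + 20\right)} = \frac{2 w}{w + 34} = \frac{2 w}{34 + w}$)
$-929025 + \left(-1049 + 891\right) S{\left(-23 \right)} = -929025 + \left(-1049 + 891\right) 2 \left(-23\right) \frac{1}{34 - 23} = -929025 - 158 \cdot 2 \left(-23\right) \frac{1}{11} = -929025 - - \frac{7268}{11} = -929025 + \frac{7268}{11} = - \frac{10212007}{11}$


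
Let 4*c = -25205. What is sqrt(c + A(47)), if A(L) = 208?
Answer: I*sqrt(24373)/2 ≈ 78.059*I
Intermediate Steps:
c = -25205/4 (c = (1/4)*(-25205) = -25205/4 ≈ -6301.3)
sqrt(c + A(47)) = sqrt(-25205/4 + 208) = sqrt(-24373/4) = I*sqrt(24373)/2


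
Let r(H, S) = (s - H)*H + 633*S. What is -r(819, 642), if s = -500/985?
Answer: 52163775/197 ≈ 2.6479e+5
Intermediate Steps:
s = -100/197 (s = -500*1/985 = -100/197 ≈ -0.50761)
r(H, S) = 633*S + H*(-100/197 - H) (r(H, S) = (-100/197 - H)*H + 633*S = H*(-100/197 - H) + 633*S = 633*S + H*(-100/197 - H))
-r(819, 642) = -(-1*819² + 633*642 - 100/197*819) = -(-1*670761 + 406386 - 81900/197) = -(-670761 + 406386 - 81900/197) = -1*(-52163775/197) = 52163775/197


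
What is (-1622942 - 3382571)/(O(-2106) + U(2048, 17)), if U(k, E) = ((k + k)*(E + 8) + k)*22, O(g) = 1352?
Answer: -5005513/2299208 ≈ -2.1771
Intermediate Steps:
U(k, E) = 22*k + 44*k*(8 + E) (U(k, E) = ((2*k)*(8 + E) + k)*22 = (2*k*(8 + E) + k)*22 = (k + 2*k*(8 + E))*22 = 22*k + 44*k*(8 + E))
(-1622942 - 3382571)/(O(-2106) + U(2048, 17)) = (-1622942 - 3382571)/(1352 + 22*2048*(17 + 2*17)) = -5005513/(1352 + 22*2048*(17 + 34)) = -5005513/(1352 + 22*2048*51) = -5005513/(1352 + 2297856) = -5005513/2299208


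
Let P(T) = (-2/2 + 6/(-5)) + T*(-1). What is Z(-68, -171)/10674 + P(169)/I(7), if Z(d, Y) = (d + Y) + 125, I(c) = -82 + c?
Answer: 168411/74125 ≈ 2.2720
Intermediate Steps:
P(T) = -11/5 - T (P(T) = (-2*½ + 6*(-⅕)) - T = (-1 - 6/5) - T = -11/5 - T)
Z(d, Y) = 125 + Y + d (Z(d, Y) = (Y + d) + 125 = 125 + Y + d)
Z(-68, -171)/10674 + P(169)/I(7) = (125 - 171 - 68)/10674 + (-11/5 - 1*169)/(-82 + 7) = -114*1/10674 + (-11/5 - 169)/(-75) = -19/1779 - 856/5*(-1/75) = -19/1779 + 856/375 = 168411/74125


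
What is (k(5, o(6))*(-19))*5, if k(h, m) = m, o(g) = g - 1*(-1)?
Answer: -665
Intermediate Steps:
o(g) = 1 + g (o(g) = g + 1 = 1 + g)
(k(5, o(6))*(-19))*5 = ((1 + 6)*(-19))*5 = (7*(-19))*5 = -133*5 = -665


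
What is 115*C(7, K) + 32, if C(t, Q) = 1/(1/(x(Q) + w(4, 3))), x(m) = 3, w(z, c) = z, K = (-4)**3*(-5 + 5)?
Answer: 837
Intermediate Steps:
K = 0 (K = -64*0 = 0)
C(t, Q) = 7 (C(t, Q) = 1/(1/(3 + 4)) = 1/(1/7) = 7)
115*C(7, K) + 32 = 115*7 + 32 = 805 + 32 = 837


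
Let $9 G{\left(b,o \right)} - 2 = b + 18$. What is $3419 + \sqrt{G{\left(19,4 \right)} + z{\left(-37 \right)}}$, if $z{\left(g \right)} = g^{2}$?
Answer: $3419 + \frac{2 \sqrt{3090}}{3} \approx 3456.1$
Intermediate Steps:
$G{\left(b,o \right)} = \frac{20}{9} + \frac{b}{9}$ ($G{\left(b,o \right)} = \frac{2}{9} + \frac{b + 18}{9} = \frac{2}{9} + \frac{18 + b}{9} = \frac{2}{9} + \left(2 + \frac{b}{9}\right) = \frac{20}{9} + \frac{b}{9}$)
$3419 + \sqrt{G{\left(19,4 \right)} + z{\left(-37 \right)}} = 3419 + \sqrt{\left(\frac{20}{9} + \frac{1}{9} \cdot 19\right) + \left(-37\right)^{2}} = 3419 + \sqrt{\left(\frac{20}{9} + \frac{19}{9}\right) + 1369} = 3419 + \sqrt{\frac{13}{3} + 1369} = 3419 + \sqrt{\frac{4120}{3}} = 3419 + \frac{2 \sqrt{3090}}{3}$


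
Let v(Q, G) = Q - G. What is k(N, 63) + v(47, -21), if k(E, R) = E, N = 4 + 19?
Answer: 91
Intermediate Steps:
N = 23
k(N, 63) + v(47, -21) = 23 + (47 - 1*(-21)) = 23 + (47 + 21) = 23 + 68 = 91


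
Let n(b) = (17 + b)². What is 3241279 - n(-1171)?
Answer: 1909563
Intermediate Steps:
3241279 - n(-1171) = 3241279 - (17 - 1171)² = 3241279 - 1*(-1154)² = 3241279 - 1*1331716 = 3241279 - 1331716 = 1909563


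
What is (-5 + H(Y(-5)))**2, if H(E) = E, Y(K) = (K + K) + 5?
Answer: 100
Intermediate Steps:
Y(K) = 5 + 2*K (Y(K) = 2*K + 5 = 5 + 2*K)
(-5 + H(Y(-5)))**2 = (-5 + (5 + 2*(-5)))**2 = (-5 + (5 - 10))**2 = (-5 - 5)**2 = (-10)**2 = 100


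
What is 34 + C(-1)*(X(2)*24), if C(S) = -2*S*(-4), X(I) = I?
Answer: -350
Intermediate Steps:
C(S) = 8*S
34 + C(-1)*(X(2)*24) = 34 + (8*(-1))*(2*24) = 34 - 8*48 = 34 - 384 = -350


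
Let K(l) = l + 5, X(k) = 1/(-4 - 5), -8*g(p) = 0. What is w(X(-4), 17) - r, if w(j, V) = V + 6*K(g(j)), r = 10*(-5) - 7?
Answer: 104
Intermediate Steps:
g(p) = 0 (g(p) = -1/8*0 = 0)
r = -57 (r = -50 - 7 = -57)
X(k) = -1/9 (X(k) = 1/(-9) = -1/9)
K(l) = 5 + l
w(j, V) = 30 + V (w(j, V) = V + 6*(5 + 0) = V + 6*5 = V + 30 = 30 + V)
w(X(-4), 17) - r = (30 + 17) - 1*(-57) = 47 + 57 = 104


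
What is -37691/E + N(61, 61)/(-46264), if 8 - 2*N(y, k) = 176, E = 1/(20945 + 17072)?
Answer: -16572906907781/11566 ≈ -1.4329e+9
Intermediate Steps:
E = 1/38017 ≈ 2.6304e-5
N(y, k) = -84 (N(y, k) = 4 - ½*176 = 4 - 88 = -84)
-37691/E + N(61, 61)/(-46264) = -37691/1/38017 - 84/(-46264) = -37691*38017 - 84*(-1/46264) = -1432898747 + 21/11566 = -16572906907781/11566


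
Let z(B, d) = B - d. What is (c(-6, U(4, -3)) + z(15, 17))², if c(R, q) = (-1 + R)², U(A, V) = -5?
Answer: 2209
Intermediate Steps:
(c(-6, U(4, -3)) + z(15, 17))² = ((-1 - 6)² + (15 - 1*17))² = ((-7)² + (15 - 17))² = (49 - 2)² = 47² = 2209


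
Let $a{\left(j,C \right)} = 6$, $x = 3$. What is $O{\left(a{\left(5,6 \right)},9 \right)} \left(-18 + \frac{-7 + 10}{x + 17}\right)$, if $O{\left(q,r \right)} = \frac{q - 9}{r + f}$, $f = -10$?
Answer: $- \frac{1071}{20} \approx -53.55$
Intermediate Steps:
$O{\left(q,r \right)} = \frac{-9 + q}{-10 + r}$ ($O{\left(q,r \right)} = \frac{q - 9}{r - 10} = \frac{-9 + q}{-10 + r}$)
$O{\left(a{\left(5,6 \right)},9 \right)} \left(-18 + \frac{-7 + 10}{x + 17}\right) = \frac{-9 + 6}{-10 + 9} \left(-18 + \frac{-7 + 10}{3 + 17}\right) = \frac{1}{-1} \left(-3\right) \left(-18 + \frac{3}{20}\right) = \left(-1\right) \left(-3\right) \left(-18 + 3 \cdot \frac{1}{20}\right) = 3 \left(-18 + \frac{3}{20}\right) = 3 \left(- \frac{357}{20}\right) = - \frac{1071}{20}$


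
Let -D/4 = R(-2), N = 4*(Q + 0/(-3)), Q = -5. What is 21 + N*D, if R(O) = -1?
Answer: -59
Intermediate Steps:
N = -20 (N = 4*(-5 + 0/(-3)) = 4*(-5 + 0*(-1/3)) = 4*(-5 + 0) = 4*(-5) = -20)
D = 4 (D = -4*(-1) = 4)
21 + N*D = 21 - 20*4 = 21 - 80 = -59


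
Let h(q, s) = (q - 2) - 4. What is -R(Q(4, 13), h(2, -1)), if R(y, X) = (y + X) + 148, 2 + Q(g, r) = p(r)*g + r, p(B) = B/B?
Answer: -159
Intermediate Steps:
p(B) = 1
h(q, s) = -6 + q (h(q, s) = (-2 + q) - 4 = -6 + q)
Q(g, r) = -2 + g + r (Q(g, r) = -2 + (1*g + r) = -2 + (g + r) = -2 + g + r)
R(y, X) = 148 + X + y (R(y, X) = (X + y) + 148 = 148 + X + y)
-R(Q(4, 13), h(2, -1)) = -(148 + (-6 + 2) + (-2 + 4 + 13)) = -(148 - 4 + 15) = -1*159 = -159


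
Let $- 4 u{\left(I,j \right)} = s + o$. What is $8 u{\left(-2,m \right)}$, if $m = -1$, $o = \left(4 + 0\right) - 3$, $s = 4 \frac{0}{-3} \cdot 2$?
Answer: $-2$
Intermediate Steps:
$s = 0$ ($s = 4 \cdot 0 \left(- \frac{1}{3}\right) 2 = 4 \cdot 0 \cdot 2 = 0 \cdot 2 = 0$)
$o = 1$ ($o = 4 - 3 = 1$)
$u{\left(I,j \right)} = - \frac{1}{4}$ ($u{\left(I,j \right)} = - \frac{0 + 1}{4} = \left(- \frac{1}{4}\right) 1 = - \frac{1}{4}$)
$8 u{\left(-2,m \right)} = 8 \left(- \frac{1}{4}\right) = -2$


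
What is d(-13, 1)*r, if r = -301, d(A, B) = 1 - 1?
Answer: 0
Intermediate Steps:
d(A, B) = 0
d(-13, 1)*r = 0*(-301) = 0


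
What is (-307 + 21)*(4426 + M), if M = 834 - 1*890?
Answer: -1249820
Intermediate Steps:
M = -56 (M = 834 - 890 = -56)
(-307 + 21)*(4426 + M) = (-307 + 21)*(4426 - 56) = -286*4370 = -1249820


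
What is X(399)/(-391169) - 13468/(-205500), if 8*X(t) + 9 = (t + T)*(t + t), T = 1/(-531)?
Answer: -343429264019/9485457081000 ≈ -0.036206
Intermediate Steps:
T = -1/531 ≈ -0.0018832
X(t) = -9/8 + t*(-1/531 + t)/4 (X(t) = -9/8 + ((t - 1/531)*(t + t))/8 = -9/8 + ((-1/531 + t)*(2*t))/8 = -9/8 + (2*t*(-1/531 + t))/8 = -9/8 + t*(-1/531 + t)/4)
X(399)/(-391169) - 13468/(-205500) = (-9/8 - 1/2124*399 + (¼)*399²)/(-391169) - 13468/(-205500) = (-9/8 - 133/708 + (¼)*159201)*(-1/391169) - 13468*(-1/205500) = (-9/8 - 133/708 + 159201/4)*(-1/391169) + 3367/51375 = (56355295/1416)*(-1/391169) + 3367/51375 = -56355295/553895304 + 3367/51375 = -343429264019/9485457081000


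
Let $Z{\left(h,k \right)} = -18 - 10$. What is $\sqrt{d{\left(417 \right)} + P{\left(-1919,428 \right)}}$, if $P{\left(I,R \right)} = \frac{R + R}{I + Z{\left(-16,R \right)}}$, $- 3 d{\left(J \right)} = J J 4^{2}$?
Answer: $\frac{2 i \sqrt{878907064926}}{1947} \approx 963.02 i$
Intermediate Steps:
$Z{\left(h,k \right)} = -28$ ($Z{\left(h,k \right)} = -18 - 10 = -28$)
$d{\left(J \right)} = - \frac{16 J^{2}}{3}$ ($d{\left(J \right)} = - \frac{J J 4^{2}}{3} = - \frac{J^{2} \cdot 16}{3} = - \frac{16 J^{2}}{3}$)
$P{\left(I,R \right)} = \frac{2 R}{-28 + I}$ ($P{\left(I,R \right)} = \frac{R + R}{I - 28} = \frac{2 R}{-28 + I}$)
$\sqrt{d{\left(417 \right)} + P{\left(-1919,428 \right)}} = \sqrt{- \frac{16 \cdot 417^{2}}{3} + 2 \cdot 428 \frac{1}{-28 - 1919}} = \sqrt{\left(- \frac{16}{3}\right) 173889 + 2 \cdot 428 \frac{1}{-1947}} = \sqrt{-927408 + 2 \cdot 428 \left(- \frac{1}{1947}\right)} = \sqrt{-927408 - \frac{856}{1947}} = \sqrt{- \frac{1805664232}{1947}} = \frac{2 i \sqrt{878907064926}}{1947}$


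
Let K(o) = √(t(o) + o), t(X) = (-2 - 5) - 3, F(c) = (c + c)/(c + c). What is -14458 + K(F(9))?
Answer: -14458 + 3*I ≈ -14458.0 + 3.0*I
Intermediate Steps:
F(c) = 1 (F(c) = (2*c)/((2*c)) = (2*c)*(1/(2*c)) = 1)
t(X) = -10 (t(X) = -7 - 3 = -10)
K(o) = √(-10 + o)
-14458 + K(F(9)) = -14458 + √(-10 + 1) = -14458 + √(-9) = -14458 + 3*I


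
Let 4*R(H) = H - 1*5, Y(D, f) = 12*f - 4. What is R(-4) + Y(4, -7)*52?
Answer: -18313/4 ≈ -4578.3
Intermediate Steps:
Y(D, f) = -4 + 12*f
R(H) = -5/4 + H/4 (R(H) = (H - 1*5)/4 = (H - 5)/4 = (-5 + H)/4 = -5/4 + H/4)
R(-4) + Y(4, -7)*52 = (-5/4 + (¼)*(-4)) + (-4 + 12*(-7))*52 = (-5/4 - 1) + (-4 - 84)*52 = -9/4 - 88*52 = -9/4 - 4576 = -18313/4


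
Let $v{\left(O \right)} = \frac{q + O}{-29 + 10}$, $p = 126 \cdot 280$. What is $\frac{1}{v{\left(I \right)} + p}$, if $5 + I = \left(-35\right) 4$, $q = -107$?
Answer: $\frac{19}{670572} \approx 2.8334 \cdot 10^{-5}$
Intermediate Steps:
$p = 35280$
$I = -145$ ($I = -5 - 140 = -145$)
$v{\left(O \right)} = \frac{107}{19} - \frac{O}{19}$ ($v{\left(O \right)} = \frac{-107 + O}{-29 + 10} = \frac{-107 + O}{-19} = \left(-107 + O\right) \left(- \frac{1}{19}\right) = \frac{107}{19} - \frac{O}{19}$)
$\frac{1}{v{\left(I \right)} + p} = \frac{1}{\left(\frac{107}{19} - - \frac{145}{19}\right) + 35280} = \frac{1}{\left(\frac{107}{19} + \frac{145}{19}\right) + 35280} = \frac{1}{\frac{252}{19} + 35280} = \frac{1}{\frac{670572}{19}} = \frac{19}{670572}$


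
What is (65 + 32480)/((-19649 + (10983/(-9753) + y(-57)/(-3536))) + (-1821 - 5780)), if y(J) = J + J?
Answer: -187061109560/156632965341 ≈ -1.1943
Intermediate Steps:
y(J) = 2*J
(65 + 32480)/((-19649 + (10983/(-9753) + y(-57)/(-3536))) + (-1821 - 5780)) = (65 + 32480)/((-19649 + (10983/(-9753) + (2*(-57))/(-3536))) + (-1821 - 5780)) = 32545/((-19649 + (10983*(-1/9753) - 114*(-1/3536))) - 7601) = 32545/((-19649 + (-3661/3251 + 57/1768)) - 7601) = 32545/((-19649 - 6287341/5747768) - 7601) = 32545/(-112944180773/5747768 - 7601) = 32545/(-156632965341/5747768) = 32545*(-5747768/156632965341) = -187061109560/156632965341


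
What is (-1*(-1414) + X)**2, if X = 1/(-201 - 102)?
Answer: 183561690481/91809 ≈ 1.9994e+6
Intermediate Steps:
X = -1/303 (X = 1/(-303) = -1/303 ≈ -0.0033003)
(-1*(-1414) + X)**2 = (-1*(-1414) - 1/303)**2 = (1414 - 1/303)**2 = (428441/303)**2 = 183561690481/91809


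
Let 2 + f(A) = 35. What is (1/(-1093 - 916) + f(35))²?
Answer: 4395159616/4036081 ≈ 1089.0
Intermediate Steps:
f(A) = 33 (f(A) = -2 + 35 = 33)
(1/(-1093 - 916) + f(35))² = (1/(-1093 - 916) + 33)² = (1/(-2009) + 33)² = (-1/2009 + 33)² = (66296/2009)² = 4395159616/4036081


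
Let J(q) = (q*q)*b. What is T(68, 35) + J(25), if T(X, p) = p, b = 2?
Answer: 1285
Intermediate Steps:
J(q) = 2*q² (J(q) = (q*q)*2 = q²*2 = 2*q²)
T(68, 35) + J(25) = 35 + 2*25² = 35 + 2*625 = 35 + 1250 = 1285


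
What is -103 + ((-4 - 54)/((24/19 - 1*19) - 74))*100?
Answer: -69329/1743 ≈ -39.776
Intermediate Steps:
-103 + ((-4 - 54)/((24/19 - 1*19) - 74))*100 = -103 - 58/((24*(1/19) - 19) - 74)*100 = -103 - 58/((24/19 - 19) - 74)*100 = -103 - 58/(-337/19 - 74)*100 = -103 - 58/(-1743/19)*100 = -103 - 58*(-19/1743)*100 = -103 + (1102/1743)*100 = -103 + 110200/1743 = -69329/1743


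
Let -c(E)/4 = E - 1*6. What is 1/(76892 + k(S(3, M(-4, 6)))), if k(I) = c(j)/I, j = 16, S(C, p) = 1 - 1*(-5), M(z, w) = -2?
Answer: 3/230656 ≈ 1.3006e-5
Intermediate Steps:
S(C, p) = 6 (S(C, p) = 1 + 5 = 6)
c(E) = 24 - 4*E (c(E) = -4*(E - 1*6) = -4*(E - 6) = -4*(-6 + E) = 24 - 4*E)
k(I) = -40/I (k(I) = (24 - 4*16)/I = (24 - 64)/I = -40/I)
1/(76892 + k(S(3, M(-4, 6)))) = 1/(76892 - 40/6) = 1/(76892 - 40*⅙) = 1/(76892 - 20/3) = 1/(230656/3) = 3/230656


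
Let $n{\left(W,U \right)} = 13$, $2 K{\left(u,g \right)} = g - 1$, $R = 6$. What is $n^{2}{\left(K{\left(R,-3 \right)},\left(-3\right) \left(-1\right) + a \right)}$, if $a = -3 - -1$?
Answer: $169$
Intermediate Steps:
$K{\left(u,g \right)} = - \frac{1}{2} + \frac{g}{2}$ ($K{\left(u,g \right)} = \frac{g - 1}{2} = \frac{-1 + g}{2} = - \frac{1}{2} + \frac{g}{2}$)
$a = -2$ ($a = -3 + 1 = -2$)
$n^{2}{\left(K{\left(R,-3 \right)},\left(-3\right) \left(-1\right) + a \right)} = 13^{2} = 169$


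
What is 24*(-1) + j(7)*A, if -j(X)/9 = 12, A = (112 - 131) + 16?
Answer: 300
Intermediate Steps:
A = -3 (A = -19 + 16 = -3)
j(X) = -108 (j(X) = -9*12 = -108)
24*(-1) + j(7)*A = 24*(-1) - 108*(-3) = -24 + 324 = 300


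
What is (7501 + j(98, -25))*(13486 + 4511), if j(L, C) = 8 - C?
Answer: 135589398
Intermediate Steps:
(7501 + j(98, -25))*(13486 + 4511) = (7501 + (8 - 1*(-25)))*(13486 + 4511) = (7501 + (8 + 25))*17997 = (7501 + 33)*17997 = 7534*17997 = 135589398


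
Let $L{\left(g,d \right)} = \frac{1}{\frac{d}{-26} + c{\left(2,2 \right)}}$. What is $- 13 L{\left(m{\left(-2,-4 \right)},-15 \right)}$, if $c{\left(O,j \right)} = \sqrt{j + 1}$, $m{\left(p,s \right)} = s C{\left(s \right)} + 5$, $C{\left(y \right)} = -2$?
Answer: $\frac{1690}{601} - \frac{8788 \sqrt{3}}{1803} \approx -5.6302$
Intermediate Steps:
$m{\left(p,s \right)} = 5 - 2 s$ ($m{\left(p,s \right)} = s \left(-2\right) + 5 = - 2 s + 5 = 5 - 2 s$)
$c{\left(O,j \right)} = \sqrt{1 + j}$
$L{\left(g,d \right)} = \frac{1}{\sqrt{3} - \frac{d}{26}}$ ($L{\left(g,d \right)} = \frac{1}{\frac{d}{-26} + \sqrt{1 + 2}} = \frac{1}{d \left(- \frac{1}{26}\right) + \sqrt{3}} = \frac{1}{- \frac{d}{26} + \sqrt{3}} = \frac{1}{\sqrt{3} - \frac{d}{26}}$)
$- 13 L{\left(m{\left(-2,-4 \right)},-15 \right)} = - 13 \left(- \frac{26}{-15 - 26 \sqrt{3}}\right) = \frac{338}{-15 - 26 \sqrt{3}}$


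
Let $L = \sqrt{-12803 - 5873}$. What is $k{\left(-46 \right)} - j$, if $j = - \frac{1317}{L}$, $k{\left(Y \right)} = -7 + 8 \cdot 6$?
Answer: $41 - \frac{1317 i \sqrt{4669}}{9338} \approx 41.0 - 9.637 i$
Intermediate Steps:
$L = 2 i \sqrt{4669}$ ($L = \sqrt{-18676} = 2 i \sqrt{4669} \approx 136.66 i$)
$k{\left(Y \right)} = 41$ ($k{\left(Y \right)} = -7 + 48 = 41$)
$j = \frac{1317 i \sqrt{4669}}{9338}$ ($j = - \frac{1317}{2 i \sqrt{4669}} = - 1317 \left(- \frac{i \sqrt{4669}}{9338}\right) = \frac{1317 i \sqrt{4669}}{9338} \approx 9.637 i$)
$k{\left(-46 \right)} - j = 41 - \frac{1317 i \sqrt{4669}}{9338}$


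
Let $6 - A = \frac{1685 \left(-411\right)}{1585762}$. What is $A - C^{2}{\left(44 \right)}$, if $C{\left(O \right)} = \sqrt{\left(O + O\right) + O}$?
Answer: $- \frac{199113477}{1585762} \approx -125.56$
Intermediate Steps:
$C{\left(O \right)} = \sqrt{3} \sqrt{O}$ ($C{\left(O \right)} = \sqrt{2 O + O} = \sqrt{3 O} = \sqrt{3} \sqrt{O}$)
$A = \frac{10207107}{1585762}$ ($A = 6 - \frac{1685 \left(-411\right)}{1585762} = 6 - \left(-692535\right) \frac{1}{1585762} = 6 - - \frac{692535}{1585762} = 6 + \frac{692535}{1585762} = \frac{10207107}{1585762} \approx 6.4367$)
$A - C^{2}{\left(44 \right)} = \frac{10207107}{1585762} - \left(\sqrt{3} \sqrt{44}\right)^{2} = \frac{10207107}{1585762} - \left(\sqrt{3} \cdot 2 \sqrt{11}\right)^{2} = \frac{10207107}{1585762} - \left(2 \sqrt{33}\right)^{2} = \frac{10207107}{1585762} - 132 = - \frac{199113477}{1585762}$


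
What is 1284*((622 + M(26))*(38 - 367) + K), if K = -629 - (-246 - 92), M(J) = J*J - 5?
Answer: -546583392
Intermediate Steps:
M(J) = -5 + J² (M(J) = J² - 5 = -5 + J²)
K = -291 (K = -629 - 1*(-338) = -629 + 338 = -291)
1284*((622 + M(26))*(38 - 367) + K) = 1284*((622 + (-5 + 26²))*(38 - 367) - 291) = 1284*((622 + (-5 + 676))*(-329) - 291) = 1284*((622 + 671)*(-329) - 291) = 1284*(1293*(-329) - 291) = 1284*(-425397 - 291) = 1284*(-425688) = -546583392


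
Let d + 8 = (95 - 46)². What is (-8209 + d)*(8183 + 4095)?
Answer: -71408848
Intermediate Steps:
d = 2393 (d = -8 + (95 - 46)² = -8 + 49² = -8 + 2401 = 2393)
(-8209 + d)*(8183 + 4095) = (-8209 + 2393)*(8183 + 4095) = -5816*12278 = -71408848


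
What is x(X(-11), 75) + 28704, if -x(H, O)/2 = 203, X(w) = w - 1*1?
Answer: 28298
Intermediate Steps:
X(w) = -1 + w (X(w) = w - 1 = -1 + w)
x(H, O) = -406 (x(H, O) = -2*203 = -406)
x(X(-11), 75) + 28704 = -406 + 28704 = 28298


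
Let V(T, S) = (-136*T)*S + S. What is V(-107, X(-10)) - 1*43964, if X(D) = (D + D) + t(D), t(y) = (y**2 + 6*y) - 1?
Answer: 232543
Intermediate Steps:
t(y) = -1 + y**2 + 6*y
X(D) = -1 + D**2 + 8*D (X(D) = (D + D) + (-1 + D**2 + 6*D) = 2*D + (-1 + D**2 + 6*D) = -1 + D**2 + 8*D)
V(T, S) = S - 136*S*T (V(T, S) = -136*S*T + S = S - 136*S*T)
V(-107, X(-10)) - 1*43964 = (-1 + (-10)**2 + 8*(-10))*(1 - 136*(-107)) - 1*43964 = (-1 + 100 - 80)*(1 + 14552) - 43964 = 19*14553 - 43964 = 276507 - 43964 = 232543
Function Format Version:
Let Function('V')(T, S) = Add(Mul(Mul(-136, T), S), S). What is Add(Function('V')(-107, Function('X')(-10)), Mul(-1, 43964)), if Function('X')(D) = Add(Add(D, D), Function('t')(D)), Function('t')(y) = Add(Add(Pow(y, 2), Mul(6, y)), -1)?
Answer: 232543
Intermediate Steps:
Function('t')(y) = Add(-1, Pow(y, 2), Mul(6, y))
Function('X')(D) = Add(-1, Pow(D, 2), Mul(8, D)) (Function('X')(D) = Add(Add(D, D), Add(-1, Pow(D, 2), Mul(6, D))) = Add(Mul(2, D), Add(-1, Pow(D, 2), Mul(6, D))) = Add(-1, Pow(D, 2), Mul(8, D)))
Function('V')(T, S) = Add(S, Mul(-136, S, T)) (Function('V')(T, S) = Add(Mul(-136, S, T), S) = Add(S, Mul(-136, S, T)))
Add(Function('V')(-107, Function('X')(-10)), Mul(-1, 43964)) = Add(Mul(Add(-1, Pow(-10, 2), Mul(8, -10)), Add(1, Mul(-136, -107))), Mul(-1, 43964)) = Add(Mul(Add(-1, 100, -80), Add(1, 14552)), -43964) = Add(Mul(19, 14553), -43964) = Add(276507, -43964) = 232543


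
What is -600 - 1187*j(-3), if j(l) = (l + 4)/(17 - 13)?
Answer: -3587/4 ≈ -896.75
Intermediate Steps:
j(l) = 1 + l/4 (j(l) = (4 + l)/4 = (4 + l)*(¼) = 1 + l/4)
-600 - 1187*j(-3) = -600 - 1187*(1 + (¼)*(-3)) = -600 - 1187*(1 - ¾) = -600 - 1187*¼ = -600 - 1187/4 = -3587/4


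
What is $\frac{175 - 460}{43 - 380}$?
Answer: $\frac{285}{337} \approx 0.8457$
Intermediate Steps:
$\frac{175 - 460}{43 - 380} = - \frac{285}{-337} = \left(-285\right) \left(- \frac{1}{337}\right) = \frac{285}{337}$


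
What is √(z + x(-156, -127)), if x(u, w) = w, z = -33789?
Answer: 2*I*√8479 ≈ 184.16*I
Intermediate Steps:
√(z + x(-156, -127)) = √(-33789 - 127) = √(-33916) = 2*I*√8479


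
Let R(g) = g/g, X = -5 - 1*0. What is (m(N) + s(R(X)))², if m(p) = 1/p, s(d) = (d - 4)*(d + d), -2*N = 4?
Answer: 169/4 ≈ 42.250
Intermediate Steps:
N = -2 (N = -½*4 = -2)
X = -5 (X = -5 + 0 = -5)
R(g) = 1
s(d) = 2*d*(-4 + d) (s(d) = (-4 + d)*(2*d) = 2*d*(-4 + d))
(m(N) + s(R(X)))² = (1/(-2) + 2*1*(-4 + 1))² = (-½ + 2*1*(-3))² = (-½ - 6)² = (-13/2)² = 169/4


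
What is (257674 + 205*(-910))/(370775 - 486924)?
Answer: -71124/116149 ≈ -0.61235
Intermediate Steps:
(257674 + 205*(-910))/(370775 - 486924) = (257674 - 186550)/(-116149) = 71124*(-1/116149) = -71124/116149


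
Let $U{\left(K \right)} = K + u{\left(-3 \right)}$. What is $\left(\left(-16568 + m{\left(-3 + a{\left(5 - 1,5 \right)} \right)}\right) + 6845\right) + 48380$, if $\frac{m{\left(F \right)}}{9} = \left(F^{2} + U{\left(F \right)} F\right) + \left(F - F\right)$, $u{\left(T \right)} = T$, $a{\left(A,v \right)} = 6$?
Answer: $38738$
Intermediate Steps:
$U{\left(K \right)} = -3 + K$ ($U{\left(K \right)} = K - 3 = -3 + K$)
$m{\left(F \right)} = 9 F^{2} + 9 F \left(-3 + F\right)$ ($m{\left(F \right)} = 9 \left(\left(F^{2} + \left(-3 + F\right) F\right) + \left(F - F\right)\right) = 9 \left(\left(F^{2} + F \left(-3 + F\right)\right) + 0\right) = 9 \left(F^{2} + F \left(-3 + F\right)\right) = 9 F^{2} + 9 F \left(-3 + F\right)$)
$\left(\left(-16568 + m{\left(-3 + a{\left(5 - 1,5 \right)} \right)}\right) + 6845\right) + 48380 = \left(\left(-16568 + 9 \left(-3 + 6\right) \left(-3 + 2 \left(-3 + 6\right)\right)\right) + 6845\right) + 48380 = \left(\left(-16568 + 9 \cdot 3 \left(-3 + 2 \cdot 3\right)\right) + 6845\right) + 48380 = \left(\left(-16568 + 9 \cdot 3 \left(-3 + 6\right)\right) + 6845\right) + 48380 = \left(\left(-16568 + 9 \cdot 3 \cdot 3\right) + 6845\right) + 48380 = \left(\left(-16568 + 81\right) + 6845\right) + 48380 = \left(-16487 + 6845\right) + 48380 = -9642 + 48380 = 38738$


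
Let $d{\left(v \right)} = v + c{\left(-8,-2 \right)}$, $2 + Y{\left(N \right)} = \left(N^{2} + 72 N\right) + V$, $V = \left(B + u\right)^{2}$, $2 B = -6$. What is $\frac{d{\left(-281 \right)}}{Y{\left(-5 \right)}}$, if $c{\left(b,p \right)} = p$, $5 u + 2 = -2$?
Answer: $\frac{7075}{8064} \approx 0.87736$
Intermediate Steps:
$u = - \frac{4}{5}$ ($u = - \frac{2}{5} + \frac{1}{5} \left(-2\right) = - \frac{2}{5} - \frac{2}{5} = - \frac{4}{5} \approx -0.8$)
$B = -3$ ($B = \frac{1}{2} \left(-6\right) = -3$)
$V = \frac{361}{25}$ ($V = \left(-3 - \frac{4}{5}\right)^{2} = \left(- \frac{19}{5}\right)^{2} = \frac{361}{25} \approx 14.44$)
$Y{\left(N \right)} = \frac{311}{25} + N^{2} + 72 N$ ($Y{\left(N \right)} = -2 + \left(\left(N^{2} + 72 N\right) + \frac{361}{25}\right) = -2 + \left(\frac{361}{25} + N^{2} + 72 N\right) = \frac{311}{25} + N^{2} + 72 N$)
$d{\left(v \right)} = -2 + v$ ($d{\left(v \right)} = v - 2 = -2 + v$)
$\frac{d{\left(-281 \right)}}{Y{\left(-5 \right)}} = \frac{-2 - 281}{\frac{311}{25} + \left(-5\right)^{2} + 72 \left(-5\right)} = - \frac{283}{\frac{311}{25} + 25 - 360} = - \frac{283}{- \frac{8064}{25}} = \left(-283\right) \left(- \frac{25}{8064}\right) = \frac{7075}{8064}$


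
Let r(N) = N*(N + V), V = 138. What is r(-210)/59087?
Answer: 2160/8441 ≈ 0.25589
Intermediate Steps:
r(N) = N*(138 + N) (r(N) = N*(N + 138) = N*(138 + N))
r(-210)/59087 = -210*(138 - 210)/59087 = -210*(-72)*(1/59087) = 15120*(1/59087) = 2160/8441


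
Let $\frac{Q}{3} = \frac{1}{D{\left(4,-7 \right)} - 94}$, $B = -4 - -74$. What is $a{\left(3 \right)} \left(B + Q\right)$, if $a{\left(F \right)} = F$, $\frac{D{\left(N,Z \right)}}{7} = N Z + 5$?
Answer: $\frac{17847}{85} \approx 209.96$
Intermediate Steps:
$B = 70$ ($B = -4 + 74 = 70$)
$D{\left(N,Z \right)} = 35 + 7 N Z$ ($D{\left(N,Z \right)} = 7 \left(N Z + 5\right) = 7 \left(5 + N Z\right) = 35 + 7 N Z$)
$Q = - \frac{1}{85}$ ($Q = \frac{3}{\left(35 + 7 \cdot 4 \left(-7\right)\right) - 94} = \frac{3}{\left(35 - 196\right) - 94} = \frac{3}{-161 - 94} = \frac{3}{-255} = 3 \left(- \frac{1}{255}\right) = - \frac{1}{85} \approx -0.011765$)
$a{\left(3 \right)} \left(B + Q\right) = 3 \left(70 - \frac{1}{85}\right) = 3 \cdot \frac{5949}{85} = \frac{17847}{85}$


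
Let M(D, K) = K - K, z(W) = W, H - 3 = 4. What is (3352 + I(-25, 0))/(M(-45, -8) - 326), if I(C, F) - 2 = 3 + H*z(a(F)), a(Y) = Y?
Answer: -3357/326 ≈ -10.298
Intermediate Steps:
H = 7 (H = 3 + 4 = 7)
M(D, K) = 0
I(C, F) = 5 + 7*F (I(C, F) = 2 + (3 + 7*F) = 5 + 7*F)
(3352 + I(-25, 0))/(M(-45, -8) - 326) = (3352 + (5 + 7*0))/(0 - 326) = (3352 + (5 + 0))/(-326) = (3352 + 5)*(-1/326) = 3357*(-1/326) = -3357/326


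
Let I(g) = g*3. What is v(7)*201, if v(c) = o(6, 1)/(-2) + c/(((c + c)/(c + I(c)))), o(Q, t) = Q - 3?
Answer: 5025/2 ≈ 2512.5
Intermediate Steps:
I(g) = 3*g
o(Q, t) = -3 + Q
v(c) = -3/2 + 2*c (v(c) = (-3 + 6)/(-2) + c/(((c + c)/(c + 3*c))) = 3*(-½) + c/(((2*c)/((4*c)))) = -3/2 + c/(((2*c)*(1/(4*c)))) = -3/2 + c/(½) = -3/2 + c*2 = -3/2 + 2*c)
v(7)*201 = (-3/2 + 2*7)*201 = (-3/2 + 14)*201 = (25/2)*201 = 5025/2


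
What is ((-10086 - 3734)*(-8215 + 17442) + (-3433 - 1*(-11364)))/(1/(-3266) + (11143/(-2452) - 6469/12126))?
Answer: 3095535368251431372/123284241137 ≈ 2.5109e+7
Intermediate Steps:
((-10086 - 3734)*(-8215 + 17442) + (-3433 - 1*(-11364)))/(1/(-3266) + (11143/(-2452) - 6469/12126)) = (-13820*9227 + (-3433 + 11364))/(-1/3266 + (11143*(-1/2452) - 6469*1/12126)) = (-127517140 + 7931)/(-1/3266 + (-11143/2452 - 6469/12126)) = -127509209/(-1/3266 - 75491003/14866476) = -127509209/(-123284241137/24276955308) = -127509209*(-24276955308/123284241137) = 3095535368251431372/123284241137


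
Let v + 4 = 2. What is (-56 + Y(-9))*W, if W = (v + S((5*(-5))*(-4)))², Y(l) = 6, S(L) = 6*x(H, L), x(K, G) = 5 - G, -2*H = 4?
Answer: -16359200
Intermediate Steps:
H = -2 (H = -½*4 = -2)
v = -2 (v = -4 + 2 = -2)
S(L) = 30 - 6*L (S(L) = 6*(5 - L) = 30 - 6*L)
W = 327184 (W = (-2 + (30 - 6*5*(-5)*(-4)))² = (-2 + (30 - (-150)*(-4)))² = (-2 + (30 - 6*100))² = (-2 + (30 - 600))² = (-2 - 570)² = (-572)² = 327184)
(-56 + Y(-9))*W = (-56 + 6)*327184 = -50*327184 = -16359200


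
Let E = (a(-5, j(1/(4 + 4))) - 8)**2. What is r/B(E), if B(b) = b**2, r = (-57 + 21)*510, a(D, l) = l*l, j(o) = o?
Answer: -308029685760/68184176641 ≈ -4.5176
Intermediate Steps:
a(D, l) = l**2
r = -18360 (r = -36*510 = -18360)
E = 261121/4096 (E = ((1/(4 + 4))**2 - 8)**2 = ((1/8)**2 - 8)**2 = (1/64 - 8)**2 = (-511/64)**2 = 261121/4096 ≈ 63.750)
r/B(E) = -18360/((261121/4096)**2) = -18360/68184176641/16777216 = -18360*16777216/68184176641 = -308029685760/68184176641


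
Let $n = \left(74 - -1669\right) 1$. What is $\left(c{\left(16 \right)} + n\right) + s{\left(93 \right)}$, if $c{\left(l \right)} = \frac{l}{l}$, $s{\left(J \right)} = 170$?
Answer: $1914$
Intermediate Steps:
$n = 1743$ ($n = \left(74 + 1669\right) 1 = 1743 \cdot 1 = 1743$)
$c{\left(l \right)} = 1$
$\left(c{\left(16 \right)} + n\right) + s{\left(93 \right)} = \left(1 + 1743\right) + 170 = 1744 + 170 = 1914$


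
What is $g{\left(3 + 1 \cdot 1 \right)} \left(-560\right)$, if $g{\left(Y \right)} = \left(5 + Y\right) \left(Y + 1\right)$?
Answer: $-25200$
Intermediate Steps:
$g{\left(Y \right)} = \left(1 + Y\right) \left(5 + Y\right)$ ($g{\left(Y \right)} = \left(5 + Y\right) \left(1 + Y\right) = \left(1 + Y\right) \left(5 + Y\right)$)
$g{\left(3 + 1 \cdot 1 \right)} \left(-560\right) = \left(5 + \left(3 + 1 \cdot 1\right)^{2} + 6 \left(3 + 1 \cdot 1\right)\right) \left(-560\right) = \left(5 + \left(3 + 1\right)^{2} + 6 \left(3 + 1\right)\right) \left(-560\right) = \left(5 + 4^{2} + 6 \cdot 4\right) \left(-560\right) = \left(5 + 16 + 24\right) \left(-560\right) = 45 \left(-560\right) = -25200$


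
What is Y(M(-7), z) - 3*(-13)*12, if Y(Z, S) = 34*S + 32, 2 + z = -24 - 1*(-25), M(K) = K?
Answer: 466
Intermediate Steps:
z = -1 (z = -2 + (-24 - 1*(-25)) = -2 + (-24 + 25) = -2 + 1 = -1)
Y(Z, S) = 32 + 34*S
Y(M(-7), z) - 3*(-13)*12 = (32 + 34*(-1)) - 3*(-13)*12 = (32 - 34) - (-39)*12 = -2 - 1*(-468) = -2 + 468 = 466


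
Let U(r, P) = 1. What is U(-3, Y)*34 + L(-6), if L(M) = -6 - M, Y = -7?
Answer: 34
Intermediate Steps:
U(-3, Y)*34 + L(-6) = 1*34 + (-6 - 1*(-6)) = 34 + (-6 + 6) = 34 + 0 = 34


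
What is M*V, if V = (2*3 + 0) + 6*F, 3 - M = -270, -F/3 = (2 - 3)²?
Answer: -3276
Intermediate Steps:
F = -3 (F = -3*(2 - 3)² = -3*(-1)² = -3*1 = -3)
M = 273 (M = 3 - 1*(-270) = 3 + 270 = 273)
V = -12 (V = (2*3 + 0) + 6*(-3) = (6 + 0) - 18 = 6 - 18 = -12)
M*V = 273*(-12) = -3276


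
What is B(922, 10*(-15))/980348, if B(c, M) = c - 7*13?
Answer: 831/980348 ≈ 0.00084766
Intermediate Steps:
B(c, M) = -91 + c (B(c, M) = c - 91 = -91 + c)
B(922, 10*(-15))/980348 = (-91 + 922)/980348 = 831*(1/980348) = 831/980348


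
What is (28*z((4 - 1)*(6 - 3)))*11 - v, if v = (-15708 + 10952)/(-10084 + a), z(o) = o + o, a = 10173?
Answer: 498172/89 ≈ 5597.4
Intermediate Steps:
z(o) = 2*o
v = -4756/89 (v = (-15708 + 10952)/(-10084 + 10173) = -4756/89 ≈ -53.438)
(28*z((4 - 1)*(6 - 3)))*11 - v = (28*(2*((4 - 1)*(6 - 3))))*11 - 1*(-4756/89) = (28*(2*(3*3)))*11 + 4756/89 = (28*(2*9))*11 + 4756/89 = (28*18)*11 + 4756/89 = 504*11 + 4756/89 = 5544 + 4756/89 = 498172/89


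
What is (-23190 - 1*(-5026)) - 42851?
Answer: -61015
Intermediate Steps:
(-23190 - 1*(-5026)) - 42851 = (-23190 + 5026) - 42851 = -18164 - 42851 = -61015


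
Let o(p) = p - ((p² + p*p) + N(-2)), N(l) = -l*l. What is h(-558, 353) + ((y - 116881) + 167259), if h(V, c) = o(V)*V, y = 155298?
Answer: 347997032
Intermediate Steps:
N(l) = -l²
o(p) = 4 + p - 2*p² (o(p) = p - ((p² + p*p) - 1*(-2)²) = p - ((p² + p²) - 1*4) = p - (2*p² - 4) = p - (-4 + 2*p²) = p + (4 - 2*p²) = 4 + p - 2*p²)
h(V, c) = V*(4 + V - 2*V²) (h(V, c) = (4 + V - 2*V²)*V = V*(4 + V - 2*V²))
h(-558, 353) + ((y - 116881) + 167259) = -558*(4 - 558 - 2*(-558)²) + ((155298 - 116881) + 167259) = -558*(4 - 558 - 2*311364) + (38417 + 167259) = -558*(4 - 558 - 622728) + 205676 = -558*(-623282) + 205676 = 347791356 + 205676 = 347997032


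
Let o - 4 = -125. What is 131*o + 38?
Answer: -15813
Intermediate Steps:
o = -121 (o = 4 - 125 = -121)
131*o + 38 = 131*(-121) + 38 = -15851 + 38 = -15813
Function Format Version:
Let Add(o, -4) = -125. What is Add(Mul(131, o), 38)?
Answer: -15813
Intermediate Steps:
o = -121 (o = Add(4, -125) = -121)
Add(Mul(131, o), 38) = Add(Mul(131, -121), 38) = Add(-15851, 38) = -15813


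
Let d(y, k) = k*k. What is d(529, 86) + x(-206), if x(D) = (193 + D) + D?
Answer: 7177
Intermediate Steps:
x(D) = 193 + 2*D
d(y, k) = k²
d(529, 86) + x(-206) = 86² + (193 + 2*(-206)) = 7396 + (193 - 412) = 7396 - 219 = 7177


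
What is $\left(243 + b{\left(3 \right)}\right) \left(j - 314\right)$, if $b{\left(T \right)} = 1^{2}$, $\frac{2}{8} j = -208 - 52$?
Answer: $-330376$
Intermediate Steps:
$j = -1040$ ($j = 4 \left(-208 - 52\right) = 4 \left(-260\right) = -1040$)
$b{\left(T \right)} = 1$
$\left(243 + b{\left(3 \right)}\right) \left(j - 314\right) = \left(243 + 1\right) \left(-1040 - 314\right) = 244 \left(-1354\right) = -330376$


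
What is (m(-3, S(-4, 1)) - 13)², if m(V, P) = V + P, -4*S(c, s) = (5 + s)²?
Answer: 625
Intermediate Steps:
S(c, s) = -(5 + s)²/4
m(V, P) = P + V
(m(-3, S(-4, 1)) - 13)² = ((-(5 + 1)²/4 - 3) - 13)² = ((-¼*6² - 3) - 13)² = ((-¼*36 - 3) - 13)² = ((-9 - 3) - 13)² = (-12 - 13)² = (-25)² = 625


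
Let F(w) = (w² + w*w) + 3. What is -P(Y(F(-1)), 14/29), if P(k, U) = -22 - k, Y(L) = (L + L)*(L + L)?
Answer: 122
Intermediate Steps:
F(w) = 3 + 2*w² (F(w) = (w² + w²) + 3 = 2*w² + 3 = 3 + 2*w²)
Y(L) = 4*L² (Y(L) = (2*L)*(2*L) = 4*L²)
-P(Y(F(-1)), 14/29) = -(-22 - 4*(3 + 2*(-1)²)²) = -(-22 - 4*(3 + 2*1)²) = -(-22 - 4*(3 + 2)²) = -(-22 - 4*5²) = -(-22 - 4*25) = -(-22 - 1*100) = -(-22 - 100) = -1*(-122) = 122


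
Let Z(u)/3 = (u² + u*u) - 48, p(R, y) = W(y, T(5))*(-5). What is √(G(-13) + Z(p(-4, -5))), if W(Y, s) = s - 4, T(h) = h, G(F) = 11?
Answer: √17 ≈ 4.1231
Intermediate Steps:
W(Y, s) = -4 + s
p(R, y) = -5 (p(R, y) = (-4 + 5)*(-5) = 1*(-5) = -5)
Z(u) = -144 + 6*u² (Z(u) = 3*((u² + u*u) - 48) = 3*((u² + u²) - 48) = 3*(2*u² - 48) = 3*(-48 + 2*u²) = -144 + 6*u²)
√(G(-13) + Z(p(-4, -5))) = √(11 + (-144 + 6*(-5)²)) = √(11 + (-144 + 6*25)) = √(11 + (-144 + 150)) = √(11 + 6) = √17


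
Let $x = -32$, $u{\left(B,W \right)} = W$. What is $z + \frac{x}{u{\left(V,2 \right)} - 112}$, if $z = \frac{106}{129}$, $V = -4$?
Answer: $\frac{7894}{7095} \approx 1.1126$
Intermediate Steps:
$z = \frac{106}{129}$ ($z = 106 \cdot \frac{1}{129} = \frac{106}{129} \approx 0.82171$)
$z + \frac{x}{u{\left(V,2 \right)} - 112} = \frac{106}{129} - \frac{32}{2 - 112} = \frac{106}{129} - \frac{32}{-110} = \frac{106}{129} - - \frac{16}{55} = \frac{106}{129} + \frac{16}{55} = \frac{7894}{7095}$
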